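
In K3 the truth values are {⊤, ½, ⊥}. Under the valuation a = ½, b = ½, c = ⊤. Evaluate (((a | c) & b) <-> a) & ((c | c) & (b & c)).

a | c = ½ | ⊤ = ⊤
(a | c) & b = ⊤ & ½ = ½
((a | c) & b) <-> a = ½ <-> ½ = ½
c | c = ⊤ | ⊤ = ⊤
b & c = ½ & ⊤ = ½
(c | c) & (b & c) = ⊤ & ½ = ½
(((a | c) & b) <-> a) & ((c | c) & (b & c)) = ½ & ½ = ½

½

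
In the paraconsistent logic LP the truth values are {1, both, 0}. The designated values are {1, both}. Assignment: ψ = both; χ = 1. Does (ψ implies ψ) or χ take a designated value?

ψ implies ψ = both implies both = both  [not both or both]
(ψ implies ψ) or χ = both or 1 = 1
1 ∈ {1, both}.

Yes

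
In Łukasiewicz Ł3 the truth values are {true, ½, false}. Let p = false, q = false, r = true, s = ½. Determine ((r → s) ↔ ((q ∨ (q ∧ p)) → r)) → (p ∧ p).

r → s = true → ½ = ½  [min(1, 1−1+½)]
q ∧ p = false ∧ false = false
q ∨ (q ∧ p) = false ∨ false = false
(q ∨ (q ∧ p)) → r = false → true = true
(r → s) ↔ ((q ∨ (q ∧ p)) → r) = ½ ↔ true = ½
p ∧ p = false ∧ false = false
((r → s) ↔ ((q ∨ (q ∧ p)) → r)) → (p ∧ p) = ½ → false = ½

½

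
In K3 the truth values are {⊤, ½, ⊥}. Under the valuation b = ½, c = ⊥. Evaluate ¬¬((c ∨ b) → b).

c ∨ b = ⊥ ∨ ½ = ½
(c ∨ b) → b = ½ → ½ = ½
¬((c ∨ b) → b) = ¬½ = ½
¬¬((c ∨ b) → b) = ¬½ = ½

½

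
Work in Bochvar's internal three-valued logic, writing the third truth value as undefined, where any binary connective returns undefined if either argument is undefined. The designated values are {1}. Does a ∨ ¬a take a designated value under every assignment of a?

Countermodel: a=undefined gives undefined, which is not designated.

No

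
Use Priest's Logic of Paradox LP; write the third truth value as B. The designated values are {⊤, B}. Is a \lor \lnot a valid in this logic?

Every assignment of a over {⊤, B, ⊥} gives a value in {⊤, B}.
In particular, with a=B: a \lor \lnot a = B.

Yes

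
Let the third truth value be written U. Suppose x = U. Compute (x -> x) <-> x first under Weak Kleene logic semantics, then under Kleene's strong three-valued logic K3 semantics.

In Weak Kleene logic: x -> x = U -> U = U  [any arg is the third value ⇒ result is the third value]
(x -> x) <-> x = U <-> U = U
In Kleene's strong three-valued logic K3: x -> x = U -> U = U  [~U | U]
(x -> x) <-> x = U <-> U = U

U; U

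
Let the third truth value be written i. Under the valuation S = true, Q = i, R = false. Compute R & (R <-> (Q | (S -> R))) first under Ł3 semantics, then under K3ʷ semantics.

false; i

In Ł3: S -> R = true -> false = false
Q | (S -> R) = i | false = i
R <-> (Q | (S -> R)) = false <-> i = i  [1 − |0−½|]
R & (R <-> (Q | (S -> R))) = false & i = false
In K3ʷ: S -> R = true -> false = false
Q | (S -> R) = i | false = i
R <-> (Q | (S -> R)) = false <-> i = i
R & (R <-> (Q | (S -> R))) = false & i = i
They differ because Ł3 and K3ʷ treat i differently under the binary connectives.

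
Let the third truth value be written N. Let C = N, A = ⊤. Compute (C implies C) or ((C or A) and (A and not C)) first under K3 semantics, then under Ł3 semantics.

In K3: C implies C = N implies N = N  [not N or N]
C or A = N or ⊤ = ⊤
not C = not N = N
A and not C = ⊤ and N = N
(C or A) and (A and not C) = ⊤ and N = N
(C implies C) or ((C or A) and (A and not C)) = N or N = N
In Ł3: C implies C = N implies N = ⊤  [min(1, 1−½+½)]
C or A = N or ⊤ = ⊤
not C = not N = N
A and not C = ⊤ and N = N
(C or A) and (A and not C) = ⊤ and N = N
(C implies C) or ((C or A) and (A and not C)) = ⊤ or N = ⊤
They differ because K3 and Ł3 treat N differently under implication.

N; ⊤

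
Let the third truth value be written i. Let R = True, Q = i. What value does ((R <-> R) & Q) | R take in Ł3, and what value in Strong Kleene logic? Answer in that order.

In Ł3: R <-> R = True <-> True = True
(R <-> R) & Q = True & i = i
((R <-> R) & Q) | R = i | True = True
In Strong Kleene logic: R <-> R = True <-> True = True
(R <-> R) & Q = True & i = i
((R <-> R) & Q) | R = i | True = True

True; True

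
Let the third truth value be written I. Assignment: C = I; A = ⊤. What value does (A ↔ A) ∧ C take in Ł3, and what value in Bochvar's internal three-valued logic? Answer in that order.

I; I

In Ł3: A ↔ A = ⊤ ↔ ⊤ = ⊤
(A ↔ A) ∧ C = ⊤ ∧ I = I
In Bochvar's internal three-valued logic: A ↔ A = ⊤ ↔ ⊤ = ⊤
(A ↔ A) ∧ C = ⊤ ∧ I = I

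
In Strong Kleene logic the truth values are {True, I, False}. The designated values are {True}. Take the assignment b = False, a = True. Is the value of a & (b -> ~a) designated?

Yes

~a = ~True = False
b -> ~a = False -> False = True
a & (b -> ~a) = True & True = True
True ∈ {True}.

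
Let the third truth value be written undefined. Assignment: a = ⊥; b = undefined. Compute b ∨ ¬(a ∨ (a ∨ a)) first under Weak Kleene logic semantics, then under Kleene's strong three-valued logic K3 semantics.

undefined; ⊤

In Weak Kleene logic: a ∨ a = ⊥ ∨ ⊥ = ⊥
a ∨ (a ∨ a) = ⊥ ∨ ⊥ = ⊥
¬(a ∨ (a ∨ a)) = ¬⊥ = ⊤
b ∨ ¬(a ∨ (a ∨ a)) = undefined ∨ ⊤ = undefined
In Kleene's strong three-valued logic K3: a ∨ a = ⊥ ∨ ⊥ = ⊥
a ∨ (a ∨ a) = ⊥ ∨ ⊥ = ⊥
¬(a ∨ (a ∨ a)) = ¬⊥ = ⊤
b ∨ ¬(a ∨ (a ∨ a)) = undefined ∨ ⊤ = ⊤
They differ because Weak Kleene logic and Kleene's strong three-valued logic K3 treat undefined differently under the binary connectives.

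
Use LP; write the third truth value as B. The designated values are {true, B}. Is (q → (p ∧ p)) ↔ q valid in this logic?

No

Countermodel: q=true, p=false gives false, which is not designated.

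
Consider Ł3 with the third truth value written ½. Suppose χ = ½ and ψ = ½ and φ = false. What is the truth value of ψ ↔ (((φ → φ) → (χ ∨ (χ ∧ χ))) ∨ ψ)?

true

φ → φ = false → false = true
χ ∧ χ = ½ ∧ ½ = ½
χ ∨ (χ ∧ χ) = ½ ∨ ½ = ½
(φ → φ) → (χ ∨ (χ ∧ χ)) = true → ½ = ½  [min(1, 1−1+½)]
((φ → φ) → (χ ∨ (χ ∧ χ))) ∨ ψ = ½ ∨ ½ = ½
ψ ↔ (((φ → φ) → (χ ∨ (χ ∧ χ))) ∨ ψ) = ½ ↔ ½ = true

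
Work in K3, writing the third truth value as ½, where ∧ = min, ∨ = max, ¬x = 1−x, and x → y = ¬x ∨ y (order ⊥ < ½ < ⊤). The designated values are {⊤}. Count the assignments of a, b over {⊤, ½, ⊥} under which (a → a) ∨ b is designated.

Of the 9 assignments, 7 give a value in {⊤}.

7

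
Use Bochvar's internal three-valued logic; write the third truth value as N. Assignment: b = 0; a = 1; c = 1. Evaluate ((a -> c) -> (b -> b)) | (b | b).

a -> c = 1 -> 1 = 1
b -> b = 0 -> 0 = 1
(a -> c) -> (b -> b) = 1 -> 1 = 1
b | b = 0 | 0 = 0
((a -> c) -> (b -> b)) | (b | b) = 1 | 0 = 1

1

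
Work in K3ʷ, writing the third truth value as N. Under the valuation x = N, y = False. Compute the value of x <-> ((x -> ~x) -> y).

N

~x = ~N = N
x -> ~x = N -> N = N  [any arg is the third value ⇒ result is the third value]
(x -> ~x) -> y = N -> False = N
x <-> ((x -> ~x) -> y) = N <-> N = N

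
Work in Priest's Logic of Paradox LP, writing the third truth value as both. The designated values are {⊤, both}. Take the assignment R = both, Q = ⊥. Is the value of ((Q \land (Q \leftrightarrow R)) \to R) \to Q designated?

No

Q \leftrightarrow R = ⊥ \leftrightarrow both = both
Q \land (Q \leftrightarrow R) = ⊥ \land both = ⊥
(Q \land (Q \leftrightarrow R)) \to R = ⊥ \to both = ⊤  [\lnot ⊥ \lor both]
((Q \land (Q \leftrightarrow R)) \to R) \to Q = ⊤ \to ⊥ = ⊥
⊥ ∉ {⊤, both}.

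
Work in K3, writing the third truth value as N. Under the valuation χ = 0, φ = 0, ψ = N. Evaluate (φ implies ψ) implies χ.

0

φ implies ψ = 0 implies N = 1  [not 0 or N]
(φ implies ψ) implies χ = 1 implies 0 = 0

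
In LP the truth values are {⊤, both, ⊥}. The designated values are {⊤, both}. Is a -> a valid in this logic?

Yes

Every assignment of a over {⊤, both, ⊥} gives a value in {⊤, both}.
In particular, with a=both: a -> a = both.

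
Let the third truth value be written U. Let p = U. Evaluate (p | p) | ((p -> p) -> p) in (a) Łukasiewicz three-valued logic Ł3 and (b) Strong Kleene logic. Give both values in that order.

U; U

In Łukasiewicz three-valued logic Ł3: p | p = U | U = U
p -> p = U -> U = True  [min(1, 1−½+½)]
(p -> p) -> p = True -> U = U
(p | p) | ((p -> p) -> p) = U | U = U
In Strong Kleene logic: p | p = U | U = U
p -> p = U -> U = U
(p -> p) -> p = U -> U = U
(p | p) | ((p -> p) -> p) = U | U = U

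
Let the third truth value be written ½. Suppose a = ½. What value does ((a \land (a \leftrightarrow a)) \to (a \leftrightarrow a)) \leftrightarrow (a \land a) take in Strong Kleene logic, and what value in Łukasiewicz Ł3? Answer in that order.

In Strong Kleene logic: a \leftrightarrow a = ½ \leftrightarrow ½ = ½
a \land (a \leftrightarrow a) = ½ \land ½ = ½
a \leftrightarrow a = ½ \leftrightarrow ½ = ½
(a \land (a \leftrightarrow a)) \to (a \leftrightarrow a) = ½ \to ½ = ½  [\lnot ½ \lor ½]
a \land a = ½ \land ½ = ½
((a \land (a \leftrightarrow a)) \to (a \leftrightarrow a)) \leftrightarrow (a \land a) = ½ \leftrightarrow ½ = ½
In Łukasiewicz Ł3: a \leftrightarrow a = ½ \leftrightarrow ½ = True  [1 − |½−½|]
a \land (a \leftrightarrow a) = ½ \land True = ½
a \leftrightarrow a = ½ \leftrightarrow ½ = True
(a \land (a \leftrightarrow a)) \to (a \leftrightarrow a) = ½ \to True = True
a \land a = ½ \land ½ = ½
((a \land (a \leftrightarrow a)) \to (a \leftrightarrow a)) \leftrightarrow (a \land a) = True \leftrightarrow ½ = ½

½; ½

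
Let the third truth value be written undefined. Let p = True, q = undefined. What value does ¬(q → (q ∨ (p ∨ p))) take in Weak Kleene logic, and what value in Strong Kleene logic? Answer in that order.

undefined; False

In Weak Kleene logic: p ∨ p = True ∨ True = True
q ∨ (p ∨ p) = undefined ∨ True = undefined
q → (q ∨ (p ∨ p)) = undefined → undefined = undefined  [any arg is the third value ⇒ result is the third value]
¬(q → (q ∨ (p ∨ p))) = ¬undefined = undefined
In Strong Kleene logic: p ∨ p = True ∨ True = True
q ∨ (p ∨ p) = undefined ∨ True = True
q → (q ∨ (p ∨ p)) = undefined → True = True  [¬undefined ∨ True]
¬(q → (q ∨ (p ∨ p))) = ¬True = False
They differ because Weak Kleene logic and Strong Kleene logic treat undefined differently under the binary connectives.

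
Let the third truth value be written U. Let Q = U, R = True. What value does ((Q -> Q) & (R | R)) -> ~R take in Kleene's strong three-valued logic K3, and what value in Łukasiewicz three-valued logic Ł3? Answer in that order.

In Kleene's strong three-valued logic K3: Q -> Q = U -> U = U  [~U | U]
R | R = True | True = True
(Q -> Q) & (R | R) = U & True = U
~R = ~True = False
((Q -> Q) & (R | R)) -> ~R = U -> False = U
In Łukasiewicz three-valued logic Ł3: Q -> Q = U -> U = True
R | R = True | True = True
(Q -> Q) & (R | R) = True & True = True
~R = ~True = False
((Q -> Q) & (R | R)) -> ~R = True -> False = False
They differ because Kleene's strong three-valued logic K3 and Łukasiewicz three-valued logic Ł3 treat U differently under implication.

U; False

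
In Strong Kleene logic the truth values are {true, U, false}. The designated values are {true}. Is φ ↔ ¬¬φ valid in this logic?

No

Countermodel: φ=U gives U, which is not designated.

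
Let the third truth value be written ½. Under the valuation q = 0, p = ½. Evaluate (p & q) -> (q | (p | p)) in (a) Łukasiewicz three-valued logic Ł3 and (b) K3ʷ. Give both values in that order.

In Łukasiewicz three-valued logic Ł3: p & q = ½ & 0 = 0
p | p = ½ | ½ = ½
q | (p | p) = 0 | ½ = ½
(p & q) -> (q | (p | p)) = 0 -> ½ = 1  [min(1, 1−0+½)]
In K3ʷ: p & q = ½ & 0 = ½
p | p = ½ | ½ = ½
q | (p | p) = 0 | ½ = ½
(p & q) -> (q | (p | p)) = ½ -> ½ = ½  [any arg is the third value ⇒ result is the third value]
They differ because Łukasiewicz three-valued logic Ł3 and K3ʷ treat ½ differently under the binary connectives.

1; ½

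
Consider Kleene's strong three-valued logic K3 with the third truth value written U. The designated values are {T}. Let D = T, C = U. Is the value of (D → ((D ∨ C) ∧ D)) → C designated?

No

D ∨ C = T ∨ U = T
(D ∨ C) ∧ D = T ∧ T = T
D → ((D ∨ C) ∧ D) = T → T = T
(D → ((D ∨ C) ∧ D)) → C = T → U = U  [¬T ∨ U]
U ∉ {T}.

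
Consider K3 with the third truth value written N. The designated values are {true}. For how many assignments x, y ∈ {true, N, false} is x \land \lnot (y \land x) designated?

1

Designated under: (x=true, y=false).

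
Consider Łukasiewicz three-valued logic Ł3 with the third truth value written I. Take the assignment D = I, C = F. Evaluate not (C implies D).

F

C implies D = F implies I = T
not (C implies D) = not T = F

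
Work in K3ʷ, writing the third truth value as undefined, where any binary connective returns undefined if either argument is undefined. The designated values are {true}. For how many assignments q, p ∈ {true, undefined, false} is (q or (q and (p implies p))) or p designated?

3

Designated under: (q=true, p=true); (q=true, p=false); (q=false, p=true).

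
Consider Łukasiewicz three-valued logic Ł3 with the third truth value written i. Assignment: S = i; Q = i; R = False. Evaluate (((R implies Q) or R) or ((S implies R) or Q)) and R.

False

R implies Q = False implies i = True  [min(1, 1−0+½)]
(R implies Q) or R = True or False = True
S implies R = i implies False = i
(S implies R) or Q = i or i = i
((R implies Q) or R) or ((S implies R) or Q) = True or i = True
(((R implies Q) or R) or ((S implies R) or Q)) and R = True and False = False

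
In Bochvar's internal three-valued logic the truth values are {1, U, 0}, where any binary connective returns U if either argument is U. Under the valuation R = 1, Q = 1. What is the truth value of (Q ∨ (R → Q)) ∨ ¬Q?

R → Q = 1 → 1 = 1
Q ∨ (R → Q) = 1 ∨ 1 = 1
¬Q = ¬1 = 0
(Q ∨ (R → Q)) ∨ ¬Q = 1 ∨ 0 = 1

1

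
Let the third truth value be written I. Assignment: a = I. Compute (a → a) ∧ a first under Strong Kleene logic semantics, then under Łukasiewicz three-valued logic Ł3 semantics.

I; I

In Strong Kleene logic: a → a = I → I = I
(a → a) ∧ a = I ∧ I = I
In Łukasiewicz three-valued logic Ł3: a → a = I → I = T  [min(1, 1−½+½)]
(a → a) ∧ a = T ∧ I = I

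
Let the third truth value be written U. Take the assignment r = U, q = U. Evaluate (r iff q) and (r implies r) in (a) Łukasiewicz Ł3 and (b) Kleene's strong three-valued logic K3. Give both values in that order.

T; U

In Łukasiewicz Ł3: r iff q = U iff U = T  [1 − |½−½|]
r implies r = U implies U = T
(r iff q) and (r implies r) = T and T = T
In Kleene's strong three-valued logic K3: r iff q = U iff U = U
r implies r = U implies U = U  [not U or U]
(r iff q) and (r implies r) = U and U = U
They differ because Łukasiewicz Ł3 and Kleene's strong three-valued logic K3 treat U differently under implication.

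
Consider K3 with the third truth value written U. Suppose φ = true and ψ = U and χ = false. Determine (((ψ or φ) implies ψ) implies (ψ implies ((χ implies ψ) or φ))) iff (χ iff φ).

false

ψ or φ = U or true = true
(ψ or φ) implies ψ = true implies U = U  [not true or U]
χ implies ψ = false implies U = true
(χ implies ψ) or φ = true or true = true
ψ implies ((χ implies ψ) or φ) = U implies true = true
((ψ or φ) implies ψ) implies (ψ implies ((χ implies ψ) or φ)) = U implies true = true
χ iff φ = false iff true = false
(((ψ or φ) implies ψ) implies (ψ implies ((χ implies ψ) or φ))) iff (χ iff φ) = true iff false = false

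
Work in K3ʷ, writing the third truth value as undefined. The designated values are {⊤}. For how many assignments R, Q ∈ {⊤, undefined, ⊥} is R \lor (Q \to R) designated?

3

Designated under: (R=⊤, Q=⊤); (R=⊤, Q=⊥); (R=⊥, Q=⊥).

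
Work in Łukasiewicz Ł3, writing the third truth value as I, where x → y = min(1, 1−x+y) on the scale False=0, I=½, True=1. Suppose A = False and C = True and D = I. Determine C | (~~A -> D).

~A = ~False = True
~~A = ~True = False
~~A -> D = False -> I = True  [min(1, 1−0+½)]
C | (~~A -> D) = True | True = True

True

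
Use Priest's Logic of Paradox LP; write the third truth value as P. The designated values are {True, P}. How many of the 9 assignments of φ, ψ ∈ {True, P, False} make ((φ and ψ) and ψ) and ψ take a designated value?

Designated under: (φ=True, ψ=True); (φ=True, ψ=P); (φ=P, ψ=True); (φ=P, ψ=P).

4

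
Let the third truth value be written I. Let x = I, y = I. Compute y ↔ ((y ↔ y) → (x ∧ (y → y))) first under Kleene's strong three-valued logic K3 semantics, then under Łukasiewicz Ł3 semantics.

I; true

In Kleene's strong three-valued logic K3: y ↔ y = I ↔ I = I
y → y = I → I = I  [¬I ∨ I]
x ∧ (y → y) = I ∧ I = I
(y ↔ y) → (x ∧ (y → y)) = I → I = I
y ↔ ((y ↔ y) → (x ∧ (y → y))) = I ↔ I = I
In Łukasiewicz Ł3: y ↔ y = I ↔ I = true  [1 − |½−½|]
y → y = I → I = true
x ∧ (y → y) = I ∧ true = I
(y ↔ y) → (x ∧ (y → y)) = true → I = I
y ↔ ((y ↔ y) → (x ∧ (y → y))) = I ↔ I = true
They differ because Kleene's strong three-valued logic K3 and Łukasiewicz Ł3 treat I differently under implication.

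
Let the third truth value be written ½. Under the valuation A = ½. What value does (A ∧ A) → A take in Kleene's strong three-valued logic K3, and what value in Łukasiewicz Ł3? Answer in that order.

½; 1

In Kleene's strong three-valued logic K3: A ∧ A = ½ ∧ ½ = ½
(A ∧ A) → A = ½ → ½ = ½  [¬½ ∨ ½]
In Łukasiewicz Ł3: A ∧ A = ½ ∧ ½ = ½
(A ∧ A) → A = ½ → ½ = 1  [min(1, 1−½+½)]
They differ because Kleene's strong three-valued logic K3 and Łukasiewicz Ł3 treat ½ differently under implication.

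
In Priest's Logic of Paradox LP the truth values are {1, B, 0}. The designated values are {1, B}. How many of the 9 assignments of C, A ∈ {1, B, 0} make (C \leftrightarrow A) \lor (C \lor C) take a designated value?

Of the 9 assignments, 8 give a value in {1, B}.

8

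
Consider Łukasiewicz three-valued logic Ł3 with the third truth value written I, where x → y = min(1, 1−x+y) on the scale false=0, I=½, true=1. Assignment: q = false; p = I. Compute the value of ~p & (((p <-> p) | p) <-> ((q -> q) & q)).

~p = ~I = I
p <-> p = I <-> I = true  [1 − |½−½|]
(p <-> p) | p = true | I = true
q -> q = false -> false = true
(q -> q) & q = true & false = false
((p <-> p) | p) <-> ((q -> q) & q) = true <-> false = false
~p & (((p <-> p) | p) <-> ((q -> q) & q)) = I & false = false

false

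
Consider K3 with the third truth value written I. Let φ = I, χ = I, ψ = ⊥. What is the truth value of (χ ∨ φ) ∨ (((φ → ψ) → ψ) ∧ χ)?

I

χ ∨ φ = I ∨ I = I
φ → ψ = I → ⊥ = I  [¬I ∨ ⊥]
(φ → ψ) → ψ = I → ⊥ = I
((φ → ψ) → ψ) ∧ χ = I ∧ I = I
(χ ∨ φ) ∨ (((φ → ψ) → ψ) ∧ χ) = I ∨ I = I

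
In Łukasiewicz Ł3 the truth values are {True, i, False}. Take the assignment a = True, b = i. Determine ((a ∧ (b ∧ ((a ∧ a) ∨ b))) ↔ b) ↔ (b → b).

True

a ∧ a = True ∧ True = True
(a ∧ a) ∨ b = True ∨ i = True
b ∧ ((a ∧ a) ∨ b) = i ∧ True = i
a ∧ (b ∧ ((a ∧ a) ∨ b)) = True ∧ i = i
(a ∧ (b ∧ ((a ∧ a) ∨ b))) ↔ b = i ↔ i = True  [1 − |½−½|]
b → b = i → i = True
((a ∧ (b ∧ ((a ∧ a) ∨ b))) ↔ b) ↔ (b → b) = True ↔ True = True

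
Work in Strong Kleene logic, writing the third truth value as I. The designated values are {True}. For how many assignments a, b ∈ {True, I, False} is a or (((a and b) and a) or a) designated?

3

Designated under: (a=True, b=True); (a=True, b=I); (a=True, b=False).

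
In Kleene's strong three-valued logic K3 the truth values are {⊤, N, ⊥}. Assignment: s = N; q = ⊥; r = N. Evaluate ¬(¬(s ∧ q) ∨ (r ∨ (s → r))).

⊥

s ∧ q = N ∧ ⊥ = ⊥
¬(s ∧ q) = ¬⊥ = ⊤
s → r = N → N = N  [¬N ∨ N]
r ∨ (s → r) = N ∨ N = N
¬(s ∧ q) ∨ (r ∨ (s → r)) = ⊤ ∨ N = ⊤
¬(¬(s ∧ q) ∨ (r ∨ (s → r))) = ¬⊤ = ⊥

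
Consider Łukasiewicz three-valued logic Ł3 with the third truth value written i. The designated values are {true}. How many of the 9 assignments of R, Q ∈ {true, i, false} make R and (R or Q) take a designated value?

Designated under: (R=true, Q=true); (R=true, Q=i); (R=true, Q=false).

3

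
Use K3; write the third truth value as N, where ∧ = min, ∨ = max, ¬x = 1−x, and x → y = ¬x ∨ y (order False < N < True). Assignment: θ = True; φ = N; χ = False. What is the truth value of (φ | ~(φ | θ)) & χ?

φ | θ = N | True = True
~(φ | θ) = ~True = False
φ | ~(φ | θ) = N | False = N
(φ | ~(φ | θ)) & χ = N & False = False

False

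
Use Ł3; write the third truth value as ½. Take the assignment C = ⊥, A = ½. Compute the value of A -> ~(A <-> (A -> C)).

½

A -> C = ½ -> ⊥ = ½  [min(1, 1−½+0)]
A <-> (A -> C) = ½ <-> ½ = ⊤
~(A <-> (A -> C)) = ~⊤ = ⊥
A -> ~(A <-> (A -> C)) = ½ -> ⊥ = ½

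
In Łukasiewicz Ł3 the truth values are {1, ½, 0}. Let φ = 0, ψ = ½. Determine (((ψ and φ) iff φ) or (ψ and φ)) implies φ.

ψ and φ = ½ and 0 = 0
(ψ and φ) iff φ = 0 iff 0 = 1
ψ and φ = ½ and 0 = 0
((ψ and φ) iff φ) or (ψ and φ) = 1 or 0 = 1
(((ψ and φ) iff φ) or (ψ and φ)) implies φ = 1 implies 0 = 0

0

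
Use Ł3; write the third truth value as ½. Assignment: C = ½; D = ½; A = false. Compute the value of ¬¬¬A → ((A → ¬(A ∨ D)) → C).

½

¬A = ¬false = true
¬¬A = ¬true = false
¬¬¬A = ¬false = true
A ∨ D = false ∨ ½ = ½
¬(A ∨ D) = ¬½ = ½
A → ¬(A ∨ D) = false → ½ = true
(A → ¬(A ∨ D)) → C = true → ½ = ½
¬¬¬A → ((A → ¬(A ∨ D)) → C) = true → ½ = ½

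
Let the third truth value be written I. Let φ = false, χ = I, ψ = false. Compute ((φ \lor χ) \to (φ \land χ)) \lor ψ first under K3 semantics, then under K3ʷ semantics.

In K3: φ \lor χ = false \lor I = I
φ \land χ = false \land I = false
(φ \lor χ) \to (φ \land χ) = I \to false = I  [\lnot I \lor false]
((φ \lor χ) \to (φ \land χ)) \lor ψ = I \lor false = I
In K3ʷ: φ \lor χ = false \lor I = I
φ \land χ = false \land I = I
(φ \lor χ) \to (φ \land χ) = I \to I = I
((φ \lor χ) \to (φ \land χ)) \lor ψ = I \lor false = I

I; I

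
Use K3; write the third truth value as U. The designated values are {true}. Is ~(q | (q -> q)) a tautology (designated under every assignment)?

Countermodel: q=true gives false, which is not designated.

No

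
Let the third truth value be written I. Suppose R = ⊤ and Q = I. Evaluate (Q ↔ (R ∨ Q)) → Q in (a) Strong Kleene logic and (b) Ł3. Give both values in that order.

In Strong Kleene logic: R ∨ Q = ⊤ ∨ I = ⊤
Q ↔ (R ∨ Q) = I ↔ ⊤ = I
(Q ↔ (R ∨ Q)) → Q = I → I = I  [¬I ∨ I]
In Ł3: R ∨ Q = ⊤ ∨ I = ⊤
Q ↔ (R ∨ Q) = I ↔ ⊤ = I  [1 − |½−1|]
(Q ↔ (R ∨ Q)) → Q = I → I = ⊤
They differ because Strong Kleene logic and Ł3 treat I differently under implication.

I; ⊤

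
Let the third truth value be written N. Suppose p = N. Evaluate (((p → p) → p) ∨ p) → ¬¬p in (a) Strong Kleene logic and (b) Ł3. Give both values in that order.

In Strong Kleene logic: p → p = N → N = N  [¬N ∨ N]
(p → p) → p = N → N = N
((p → p) → p) ∨ p = N ∨ N = N
¬p = ¬N = N
¬¬p = ¬N = N
(((p → p) → p) ∨ p) → ¬¬p = N → N = N
In Ł3: p → p = N → N = True
(p → p) → p = True → N = N
((p → p) → p) ∨ p = N ∨ N = N
¬p = ¬N = N
¬¬p = ¬N = N
(((p → p) → p) ∨ p) → ¬¬p = N → N = True
They differ because Strong Kleene logic and Ł3 treat N differently under implication.

N; True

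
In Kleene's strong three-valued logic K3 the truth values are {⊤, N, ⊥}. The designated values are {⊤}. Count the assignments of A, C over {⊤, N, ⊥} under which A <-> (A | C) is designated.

4

Designated under: (A=⊤, C=⊤); (A=⊤, C=N); (A=⊤, C=⊥); (A=⊥, C=⊥).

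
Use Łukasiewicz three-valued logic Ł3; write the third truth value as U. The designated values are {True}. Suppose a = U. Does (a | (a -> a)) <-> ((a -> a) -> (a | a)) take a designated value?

a -> a = U -> U = True  [min(1, 1−½+½)]
a | (a -> a) = U | True = True
a -> a = U -> U = True
a | a = U | U = U
(a -> a) -> (a | a) = True -> U = U
(a | (a -> a)) <-> ((a -> a) -> (a | a)) = True <-> U = U
U ∉ {True}.

No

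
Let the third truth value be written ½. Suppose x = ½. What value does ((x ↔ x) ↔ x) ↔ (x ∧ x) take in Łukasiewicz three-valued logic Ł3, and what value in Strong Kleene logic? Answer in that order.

In Łukasiewicz three-valued logic Ł3: x ↔ x = ½ ↔ ½ = True  [1 − |½−½|]
(x ↔ x) ↔ x = True ↔ ½ = ½
x ∧ x = ½ ∧ ½ = ½
((x ↔ x) ↔ x) ↔ (x ∧ x) = ½ ↔ ½ = True
In Strong Kleene logic: x ↔ x = ½ ↔ ½ = ½
(x ↔ x) ↔ x = ½ ↔ ½ = ½
x ∧ x = ½ ∧ ½ = ½
((x ↔ x) ↔ x) ↔ (x ∧ x) = ½ ↔ ½ = ½
They differ because Łukasiewicz three-valued logic Ł3 and Strong Kleene logic treat ½ differently under implication.

True; ½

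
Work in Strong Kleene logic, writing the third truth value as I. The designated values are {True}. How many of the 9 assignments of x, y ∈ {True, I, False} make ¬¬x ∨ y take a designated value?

5

Of the 9 assignments, 5 give a value in {True}.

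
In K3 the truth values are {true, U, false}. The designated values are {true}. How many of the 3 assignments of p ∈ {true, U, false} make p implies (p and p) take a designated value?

2

p=true: true ✓
p=U: U ·
p=false: true ✓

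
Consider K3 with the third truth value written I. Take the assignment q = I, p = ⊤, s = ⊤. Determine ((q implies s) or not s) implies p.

q implies s = I implies ⊤ = ⊤  [not I or ⊤]
not s = not ⊤ = ⊥
(q implies s) or not s = ⊤ or ⊥ = ⊤
((q implies s) or not s) implies p = ⊤ implies ⊤ = ⊤

⊤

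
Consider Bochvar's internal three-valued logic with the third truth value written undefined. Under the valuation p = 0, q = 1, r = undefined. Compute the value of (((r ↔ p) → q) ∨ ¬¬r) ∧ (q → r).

r ↔ p = undefined ↔ 0 = undefined
(r ↔ p) → q = undefined → 1 = undefined  [any arg is the third value ⇒ result is the third value]
¬r = ¬undefined = undefined
¬¬r = ¬undefined = undefined
((r ↔ p) → q) ∨ ¬¬r = undefined ∨ undefined = undefined
q → r = 1 → undefined = undefined
(((r ↔ p) → q) ∨ ¬¬r) ∧ (q → r) = undefined ∧ undefined = undefined

undefined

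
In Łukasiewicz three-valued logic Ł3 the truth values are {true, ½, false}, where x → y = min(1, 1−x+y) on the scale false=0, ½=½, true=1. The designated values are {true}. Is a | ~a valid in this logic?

No

Countermodel: a=½ gives ½, which is not designated.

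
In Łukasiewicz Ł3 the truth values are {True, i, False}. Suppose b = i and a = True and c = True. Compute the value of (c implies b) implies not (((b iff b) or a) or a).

c implies b = True implies i = i  [min(1, 1−1+½)]
b iff b = i iff i = True
(b iff b) or a = True or True = True
((b iff b) or a) or a = True or True = True
not (((b iff b) or a) or a) = not True = False
(c implies b) implies not (((b iff b) or a) or a) = i implies False = i

i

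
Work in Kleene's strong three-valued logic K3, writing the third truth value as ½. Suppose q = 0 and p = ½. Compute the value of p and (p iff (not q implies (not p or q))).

½

not q = not 0 = 1
not p = not ½ = ½
not p or q = ½ or 0 = ½
not q implies (not p or q) = 1 implies ½ = ½  [not 1 or ½]
p iff (not q implies (not p or q)) = ½ iff ½ = ½
p and (p iff (not q implies (not p or q))) = ½ and ½ = ½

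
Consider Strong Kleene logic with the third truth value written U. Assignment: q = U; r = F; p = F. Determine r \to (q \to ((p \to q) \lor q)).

T

p \to q = F \to U = T  [\lnot F \lor U]
(p \to q) \lor q = T \lor U = T
q \to ((p \to q) \lor q) = U \to T = T
r \to (q \to ((p \to q) \lor q)) = F \to T = T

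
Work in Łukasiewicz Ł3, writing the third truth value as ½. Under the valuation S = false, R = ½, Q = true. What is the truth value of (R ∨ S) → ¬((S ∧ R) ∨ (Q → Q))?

½

R ∨ S = ½ ∨ false = ½
S ∧ R = false ∧ ½ = false
Q → Q = true → true = true
(S ∧ R) ∨ (Q → Q) = false ∨ true = true
¬((S ∧ R) ∨ (Q → Q)) = ¬true = false
(R ∨ S) → ¬((S ∧ R) ∨ (Q → Q)) = ½ → false = ½  [min(1, 1−½+0)]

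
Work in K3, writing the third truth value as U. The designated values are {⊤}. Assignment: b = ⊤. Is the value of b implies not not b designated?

Yes

not b = not ⊤ = ⊥
not not b = not ⊥ = ⊤
b implies not not b = ⊤ implies ⊤ = ⊤
⊤ ∈ {⊤}.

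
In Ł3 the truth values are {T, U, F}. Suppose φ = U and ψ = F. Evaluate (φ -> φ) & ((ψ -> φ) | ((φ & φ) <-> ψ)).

T

φ -> φ = U -> U = T  [min(1, 1−½+½)]
ψ -> φ = F -> U = T
φ & φ = U & U = U
(φ & φ) <-> ψ = U <-> F = U
(ψ -> φ) | ((φ & φ) <-> ψ) = T | U = T
(φ -> φ) & ((ψ -> φ) | ((φ & φ) <-> ψ)) = T & T = T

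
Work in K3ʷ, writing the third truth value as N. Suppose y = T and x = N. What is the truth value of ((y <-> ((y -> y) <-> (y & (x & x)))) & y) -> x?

N

y -> y = T -> T = T
x & x = N & N = N
y & (x & x) = T & N = N
(y -> y) <-> (y & (x & x)) = T <-> N = N
y <-> ((y -> y) <-> (y & (x & x))) = T <-> N = N
(y <-> ((y -> y) <-> (y & (x & x)))) & y = N & T = N
((y <-> ((y -> y) <-> (y & (x & x)))) & y) -> x = N -> N = N  [any arg is the third value ⇒ result is the third value]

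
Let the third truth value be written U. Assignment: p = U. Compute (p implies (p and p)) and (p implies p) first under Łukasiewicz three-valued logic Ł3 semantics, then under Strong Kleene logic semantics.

In Łukasiewicz three-valued logic Ł3: p and p = U and U = U
p implies (p and p) = U implies U = True
p implies p = U implies U = True
(p implies (p and p)) and (p implies p) = True and True = True
In Strong Kleene logic: p and p = U and U = U
p implies (p and p) = U implies U = U  [not U or U]
p implies p = U implies U = U
(p implies (p and p)) and (p implies p) = U and U = U
They differ because Łukasiewicz three-valued logic Ł3 and Strong Kleene logic treat U differently under implication.

True; U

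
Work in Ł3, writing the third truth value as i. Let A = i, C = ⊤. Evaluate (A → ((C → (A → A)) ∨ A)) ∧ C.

⊤

A → A = i → i = ⊤  [min(1, 1−½+½)]
C → (A → A) = ⊤ → ⊤ = ⊤
(C → (A → A)) ∨ A = ⊤ ∨ i = ⊤
A → ((C → (A → A)) ∨ A) = i → ⊤ = ⊤
(A → ((C → (A → A)) ∨ A)) ∧ C = ⊤ ∧ ⊤ = ⊤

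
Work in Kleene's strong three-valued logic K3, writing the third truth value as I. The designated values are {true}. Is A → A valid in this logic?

Countermodel: A=I gives I, which is not designated.

No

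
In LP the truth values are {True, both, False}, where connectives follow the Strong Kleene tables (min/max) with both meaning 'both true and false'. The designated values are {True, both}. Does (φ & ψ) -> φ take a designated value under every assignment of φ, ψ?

Every assignment of φ, ψ over {True, both, False} gives a value in {True, both}.
In particular, with φ=both, ψ=both: (φ & ψ) -> φ = both.

Yes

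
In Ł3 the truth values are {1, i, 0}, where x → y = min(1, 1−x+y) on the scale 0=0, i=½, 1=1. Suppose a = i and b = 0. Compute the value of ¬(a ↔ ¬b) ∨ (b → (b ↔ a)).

1

¬b = ¬0 = 1
a ↔ ¬b = i ↔ 1 = i  [1 − |½−1|]
¬(a ↔ ¬b) = ¬i = i
b ↔ a = 0 ↔ i = i
b → (b ↔ a) = 0 → i = 1
¬(a ↔ ¬b) ∨ (b → (b ↔ a)) = i ∨ 1 = 1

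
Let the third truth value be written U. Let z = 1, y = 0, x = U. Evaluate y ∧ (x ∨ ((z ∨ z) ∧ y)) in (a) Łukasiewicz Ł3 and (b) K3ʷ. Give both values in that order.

0; U

In Łukasiewicz Ł3: z ∨ z = 1 ∨ 1 = 1
(z ∨ z) ∧ y = 1 ∧ 0 = 0
x ∨ ((z ∨ z) ∧ y) = U ∨ 0 = U
y ∧ (x ∨ ((z ∨ z) ∧ y)) = 0 ∧ U = 0
In K3ʷ: z ∨ z = 1 ∨ 1 = 1
(z ∨ z) ∧ y = 1 ∧ 0 = 0
x ∨ ((z ∨ z) ∧ y) = U ∨ 0 = U
y ∧ (x ∨ ((z ∨ z) ∧ y)) = 0 ∧ U = U
They differ because Łukasiewicz Ł3 and K3ʷ treat U differently under the binary connectives.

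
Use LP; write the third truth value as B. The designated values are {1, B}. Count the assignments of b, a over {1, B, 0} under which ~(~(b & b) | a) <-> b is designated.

Of the 9 assignments, 8 give a value in {1, B}.

8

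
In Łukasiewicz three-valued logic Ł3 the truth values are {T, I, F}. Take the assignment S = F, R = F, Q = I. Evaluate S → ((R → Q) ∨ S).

R → Q = F → I = T  [min(1, 1−0+½)]
(R → Q) ∨ S = T ∨ F = T
S → ((R → Q) ∨ S) = F → T = T

T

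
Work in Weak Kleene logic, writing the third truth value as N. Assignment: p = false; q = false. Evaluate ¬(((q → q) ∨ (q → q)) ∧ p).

true

q → q = false → false = true
q → q = false → false = true
(q → q) ∨ (q → q) = true ∨ true = true
((q → q) ∨ (q → q)) ∧ p = true ∧ false = false
¬(((q → q) ∨ (q → q)) ∧ p) = ¬false = true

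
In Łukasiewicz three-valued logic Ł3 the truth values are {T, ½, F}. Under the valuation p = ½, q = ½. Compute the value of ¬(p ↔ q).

p ↔ q = ½ ↔ ½ = T  [1 − |½−½|]
¬(p ↔ q) = ¬T = F

F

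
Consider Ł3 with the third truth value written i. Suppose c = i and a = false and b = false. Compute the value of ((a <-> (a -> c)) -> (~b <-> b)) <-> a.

a -> c = false -> i = true  [min(1, 1−0+½)]
a <-> (a -> c) = false <-> true = false
~b = ~false = true
~b <-> b = true <-> false = false
(a <-> (a -> c)) -> (~b <-> b) = false -> false = true
((a <-> (a -> c)) -> (~b <-> b)) <-> a = true <-> false = false

false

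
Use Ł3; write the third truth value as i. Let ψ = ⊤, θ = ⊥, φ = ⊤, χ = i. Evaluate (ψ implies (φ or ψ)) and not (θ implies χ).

⊥

φ or ψ = ⊤ or ⊤ = ⊤
ψ implies (φ or ψ) = ⊤ implies ⊤ = ⊤
θ implies χ = ⊥ implies i = ⊤  [min(1, 1−0+½)]
not (θ implies χ) = not ⊤ = ⊥
(ψ implies (φ or ψ)) and not (θ implies χ) = ⊤ and ⊥ = ⊥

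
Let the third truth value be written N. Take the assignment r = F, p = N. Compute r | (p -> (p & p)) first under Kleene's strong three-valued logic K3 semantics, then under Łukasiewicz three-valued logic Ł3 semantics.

In Kleene's strong three-valued logic K3: p & p = N & N = N
p -> (p & p) = N -> N = N
r | (p -> (p & p)) = F | N = N
In Łukasiewicz three-valued logic Ł3: p & p = N & N = N
p -> (p & p) = N -> N = T
r | (p -> (p & p)) = F | T = T
They differ because Kleene's strong three-valued logic K3 and Łukasiewicz three-valued logic Ł3 treat N differently under implication.

N; T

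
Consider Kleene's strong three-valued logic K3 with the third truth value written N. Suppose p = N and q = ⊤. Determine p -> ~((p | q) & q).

N

p | q = N | ⊤ = ⊤
(p | q) & q = ⊤ & ⊤ = ⊤
~((p | q) & q) = ~⊤ = ⊥
p -> ~((p | q) & q) = N -> ⊥ = N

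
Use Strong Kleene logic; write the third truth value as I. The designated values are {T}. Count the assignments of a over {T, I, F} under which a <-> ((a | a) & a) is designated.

2

a=T: T ✓
a=I: I ·
a=F: T ✓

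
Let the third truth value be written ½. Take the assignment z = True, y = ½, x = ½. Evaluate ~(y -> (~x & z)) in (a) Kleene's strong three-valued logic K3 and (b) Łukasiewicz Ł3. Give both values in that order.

In Kleene's strong three-valued logic K3: ~x = ~½ = ½
~x & z = ½ & True = ½
y -> (~x & z) = ½ -> ½ = ½  [~½ | ½]
~(y -> (~x & z)) = ~½ = ½
In Łukasiewicz Ł3: ~x = ~½ = ½
~x & z = ½ & True = ½
y -> (~x & z) = ½ -> ½ = True  [min(1, 1−½+½)]
~(y -> (~x & z)) = ~True = False
They differ because Kleene's strong three-valued logic K3 and Łukasiewicz Ł3 treat ½ differently under implication.

½; False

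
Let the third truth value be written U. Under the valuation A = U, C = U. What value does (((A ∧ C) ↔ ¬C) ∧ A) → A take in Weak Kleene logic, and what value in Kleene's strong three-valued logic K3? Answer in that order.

In Weak Kleene logic: A ∧ C = U ∧ U = U
¬C = ¬U = U
(A ∧ C) ↔ ¬C = U ↔ U = U
((A ∧ C) ↔ ¬C) ∧ A = U ∧ U = U
(((A ∧ C) ↔ ¬C) ∧ A) → A = U → U = U  [any arg is the third value ⇒ result is the third value]
In Kleene's strong three-valued logic K3: A ∧ C = U ∧ U = U
¬C = ¬U = U
(A ∧ C) ↔ ¬C = U ↔ U = U
((A ∧ C) ↔ ¬C) ∧ A = U ∧ U = U
(((A ∧ C) ↔ ¬C) ∧ A) → A = U → U = U  [¬U ∨ U]

U; U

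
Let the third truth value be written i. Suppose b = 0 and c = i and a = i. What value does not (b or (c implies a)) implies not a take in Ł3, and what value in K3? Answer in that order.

1; i

In Ł3: c implies a = i implies i = 1  [min(1, 1−½+½)]
b or (c implies a) = 0 or 1 = 1
not (b or (c implies a)) = not 1 = 0
not a = not i = i
not (b or (c implies a)) implies not a = 0 implies i = 1
In K3: c implies a = i implies i = i  [not i or i]
b or (c implies a) = 0 or i = i
not (b or (c implies a)) = not i = i
not a = not i = i
not (b or (c implies a)) implies not a = i implies i = i
They differ because Ł3 and K3 treat i differently under implication.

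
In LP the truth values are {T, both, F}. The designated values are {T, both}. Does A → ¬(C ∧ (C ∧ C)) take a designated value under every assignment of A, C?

No

Countermodel: A=T, C=T gives F, which is not designated.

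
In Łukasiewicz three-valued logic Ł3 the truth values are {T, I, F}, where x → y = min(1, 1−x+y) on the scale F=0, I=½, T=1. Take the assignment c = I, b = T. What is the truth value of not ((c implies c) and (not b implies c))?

c implies c = I implies I = T  [min(1, 1−½+½)]
not b = not T = F
not b implies c = F implies I = T
(c implies c) and (not b implies c) = T and T = T
not ((c implies c) and (not b implies c)) = not T = F

F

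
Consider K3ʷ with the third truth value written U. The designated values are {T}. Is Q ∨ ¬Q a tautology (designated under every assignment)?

No

Countermodel: Q=U gives U, which is not designated.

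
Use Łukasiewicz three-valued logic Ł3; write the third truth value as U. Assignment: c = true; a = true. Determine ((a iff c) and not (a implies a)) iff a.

false

a iff c = true iff true = true
a implies a = true implies true = true
not (a implies a) = not true = false
(a iff c) and not (a implies a) = true and false = false
((a iff c) and not (a implies a)) iff a = false iff true = false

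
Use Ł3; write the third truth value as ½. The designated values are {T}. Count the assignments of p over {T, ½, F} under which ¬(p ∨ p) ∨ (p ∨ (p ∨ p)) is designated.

2

p=T: T ✓
p=½: ½ ·
p=F: T ✓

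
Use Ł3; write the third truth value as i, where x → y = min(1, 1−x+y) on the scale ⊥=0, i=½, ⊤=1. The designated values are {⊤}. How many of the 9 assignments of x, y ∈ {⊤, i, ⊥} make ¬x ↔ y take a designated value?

Designated under: (x=⊤, y=⊥); (x=i, y=i); (x=⊥, y=⊤).

3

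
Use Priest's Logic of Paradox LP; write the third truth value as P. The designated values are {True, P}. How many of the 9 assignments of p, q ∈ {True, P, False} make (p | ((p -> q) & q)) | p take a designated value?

8

Of the 9 assignments, 8 give a value in {True, P}.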